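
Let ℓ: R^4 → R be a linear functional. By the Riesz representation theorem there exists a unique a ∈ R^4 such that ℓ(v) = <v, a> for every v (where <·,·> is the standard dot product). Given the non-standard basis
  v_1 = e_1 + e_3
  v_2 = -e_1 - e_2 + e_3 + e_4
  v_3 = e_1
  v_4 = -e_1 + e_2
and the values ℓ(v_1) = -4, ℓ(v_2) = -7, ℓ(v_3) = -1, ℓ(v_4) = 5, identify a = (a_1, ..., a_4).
a = (-1, 4, -3, -1)

Write a = (a_1, ..., a_4) in the standard basis. For each basis vector v_i, ℓ(v_i) = <v_i, a> is a linear equation in the a_j's. Collect the n equations into a matrix system V a = ℓ, where row i of V is v_i (expressed in the standard basis). Since V is invertible (lower-triangular with 1s on the diagonal, up to permutation), solve by back-substitution:
  V =
[[1, 0, 1, 0],
 [-1, -1, 1, 1],
 [1, 0, 0, 0],
 [-1, 1, 0, 0]]
  V a = (-4, -7, -1, 5)
Solving gives a = (-1, 4, -3, -1).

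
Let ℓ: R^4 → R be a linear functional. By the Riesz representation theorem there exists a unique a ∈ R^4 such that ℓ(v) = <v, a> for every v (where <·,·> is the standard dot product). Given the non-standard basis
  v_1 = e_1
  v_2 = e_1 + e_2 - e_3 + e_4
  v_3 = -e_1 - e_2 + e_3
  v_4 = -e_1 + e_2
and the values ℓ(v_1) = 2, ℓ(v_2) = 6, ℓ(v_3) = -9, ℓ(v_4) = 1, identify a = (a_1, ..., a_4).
a = (2, 3, -4, -3)

Write a = (a_1, ..., a_4) in the standard basis. For each basis vector v_i, ℓ(v_i) = <v_i, a> is a linear equation in the a_j's. Collect the n equations into a matrix system V a = ℓ, where row i of V is v_i (expressed in the standard basis). Since V is invertible (lower-triangular with 1s on the diagonal, up to permutation), solve by back-substitution:
  V =
[[1, 0, 0, 0],
 [1, 1, -1, 1],
 [-1, -1, 1, 0],
 [-1, 1, 0, 0]]
  V a = (2, 6, -9, 1)
Solving gives a = (2, 3, -4, -3).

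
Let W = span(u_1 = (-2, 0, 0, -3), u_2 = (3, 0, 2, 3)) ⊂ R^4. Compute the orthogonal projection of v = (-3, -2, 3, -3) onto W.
proj_W(v) = (-93/61, 0, 138/61, -243/61)

Set up U = [u_1 | ... | u_2] ∈ R^(4×2). The projector onto W = col(U) is P = U (U^T U)^(-1) U^T.
Compute U^T U =
  [13, -15]
  [-15, 22],
and U^T v = (15, -12).
Solve U^T U · c = U^T v for the coefficients: c = (150/61, 69/61). The projection is proj_W(v) = U c.
Check: (v - proj_W(v)) · u_1 = 0  (should be 0).
Check: (v - proj_W(v)) · u_2 = 0  (should be 0).
Result: proj_W(v) = (-93/61, 0, 138/61, -243/61).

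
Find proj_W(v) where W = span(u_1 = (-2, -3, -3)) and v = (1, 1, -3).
proj_W(v) = (-4/11, -6/11, -6/11)

Set up U = [u_1 | ... | u_1] ∈ R^(3×1). The projector onto W = col(U) is P = U (U^T U)^(-1) U^T.
Compute U^T U =
  [22],
and U^T v = (4).
Solve U^T U · c = U^T v for the coefficients: c = (2/11). The projection is proj_W(v) = U c.
Check: (v - proj_W(v)) · u_1 = 0  (should be 0).
Result: proj_W(v) = (-4/11, -6/11, -6/11).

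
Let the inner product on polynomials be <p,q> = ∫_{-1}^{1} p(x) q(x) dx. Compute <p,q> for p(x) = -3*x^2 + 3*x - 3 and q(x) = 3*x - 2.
<p,q> = 22

Expand the product: p(x)·q(x) = -9*x^3 + 15*x^2 - 15*x + 6.
∫_{-1}^{1} of each monomial x^k gives [2/(k+1) if k even, 0 if k odd]. Integrating term-by-term (or equivalently evaluating the antiderivative F(x) = -9*x^4/4 + 5*x^3 - 15*x^2/2 + 6*x at the endpoints):
  F(1) − F(−1) = 5/4 − (-83/4) = 22.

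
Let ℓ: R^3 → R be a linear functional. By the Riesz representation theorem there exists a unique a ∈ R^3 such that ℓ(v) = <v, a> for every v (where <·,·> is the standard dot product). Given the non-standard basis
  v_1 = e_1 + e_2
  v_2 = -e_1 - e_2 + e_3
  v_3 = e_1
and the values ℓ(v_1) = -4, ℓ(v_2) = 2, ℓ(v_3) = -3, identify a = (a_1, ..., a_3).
a = (-3, -1, -2)

Write a = (a_1, ..., a_3) in the standard basis. For each basis vector v_i, ℓ(v_i) = <v_i, a> is a linear equation in the a_j's. Collect the n equations into a matrix system V a = ℓ, where row i of V is v_i (expressed in the standard basis). Since V is invertible (lower-triangular with 1s on the diagonal, up to permutation), solve by back-substitution:
  V =
[[1, 1, 0],
 [-1, -1, 1],
 [1, 0, 0]]
  V a = (-4, 2, -3)
Solving gives a = (-3, -1, -2).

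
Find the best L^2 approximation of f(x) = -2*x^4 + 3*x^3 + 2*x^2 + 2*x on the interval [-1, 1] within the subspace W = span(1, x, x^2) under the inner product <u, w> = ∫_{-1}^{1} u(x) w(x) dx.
g(x) = 2*x^2/7 + 19*x/5 + 6/35

The best approximation g ∈ W is the orthogonal projection of f onto W. Writing g = a_0 + a_1 x + a_2 x^2, the coefficients solve the normal equations G · a = b where
  G_{ij} = <φ_i, φ_j> and b_i = <f, φ_i>, with φ_0 = 1, φ_1 = x, φ_2 = x^2.
G =
  [2, 0, 2/3]
  [0, 2/3, 0]
  [2/3, 0, 2/5],
b = (8/15, 38/15, 8/35).
Solving gives a_0 = 6/35, a_1 = 19/5, a_2 = 2/7, so
  g(x) = 2*x^2/7 + 19*x/5 + 6/35.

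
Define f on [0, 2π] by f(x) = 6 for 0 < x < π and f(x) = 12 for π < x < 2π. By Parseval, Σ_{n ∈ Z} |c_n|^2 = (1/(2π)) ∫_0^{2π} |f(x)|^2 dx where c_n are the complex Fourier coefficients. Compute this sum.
Σ |c_n|^2 = 90

Parseval equates the L^2 energy of f (normalised by 1/(2π)) with the ℓ^2 sum of its Fourier coefficients: (1/(2π)) ∫_0^{2π} |f|^2 = Σ |c_n|^2.
Compute the left side: (1/(2π)) [∫_0^π 6^2 dx + ∫_π^{2π} 12^2 dx] = (1/(2π)) · (36π + 144π) = (36 + 144)/2 = 90.
So Σ_{n ∈ Z} |c_n|^2 = 90.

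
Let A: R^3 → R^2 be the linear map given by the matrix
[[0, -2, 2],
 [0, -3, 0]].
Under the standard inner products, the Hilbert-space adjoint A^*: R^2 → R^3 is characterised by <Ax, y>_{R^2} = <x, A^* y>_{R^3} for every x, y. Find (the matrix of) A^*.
A^* = A^T =
[[0, 0],
 [-2, -3],
 [2, 0]]

For real matrices with standard dot products, the defining identity <Ax, y> = <x, A^* y> gives (Ax)^T y = x^T (A^*) y, i.e. x^T A^T y = x^T (A^*) y. Since this holds for all x, y, we must have A^* = A^T. Therefore
A^* =
[[0, 0],
 [-2, -3],
 [2, 0]].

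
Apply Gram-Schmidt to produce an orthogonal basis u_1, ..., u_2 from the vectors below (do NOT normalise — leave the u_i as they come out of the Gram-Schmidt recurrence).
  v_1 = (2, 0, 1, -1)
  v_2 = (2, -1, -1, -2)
Orthogonal basis:
  u_1 = (2, 0, 1, -1)
  u_2 = (1/3, -1, -11/6, -7/6)

Apply the Gram-Schmidt recurrence
  u_1 = v_1
  u_i = v_i − Σ_{j<i} ((v_i · u_j) / (u_j · u_j)) · u_j.

Step by step this gives:
  u_1 = (2, 0, 1, -1)
  u_2 = (1/3, -1, -11/6, -7/6)

Orthogonality check:
  u_2 · u_1 = 0 (should be 0)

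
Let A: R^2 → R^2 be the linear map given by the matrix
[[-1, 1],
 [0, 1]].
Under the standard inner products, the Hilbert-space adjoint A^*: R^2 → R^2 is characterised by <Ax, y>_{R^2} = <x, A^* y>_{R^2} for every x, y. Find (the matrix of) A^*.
A^* = A^T =
[[-1, 0],
 [1, 1]]

For real matrices with standard dot products, the defining identity <Ax, y> = <x, A^* y> gives (Ax)^T y = x^T (A^*) y, i.e. x^T A^T y = x^T (A^*) y. Since this holds for all x, y, we must have A^* = A^T. Therefore
A^* =
[[-1, 0],
 [1, 1]].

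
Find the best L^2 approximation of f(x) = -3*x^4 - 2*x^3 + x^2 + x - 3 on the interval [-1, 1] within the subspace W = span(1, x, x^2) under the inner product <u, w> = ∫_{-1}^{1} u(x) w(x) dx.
g(x) = -11*x^2/7 - x/5 - 96/35

The best approximation g ∈ W is the orthogonal projection of f onto W. Writing g = a_0 + a_1 x + a_2 x^2, the coefficients solve the normal equations G · a = b where
  G_{ij} = <φ_i, φ_j> and b_i = <f, φ_i>, with φ_0 = 1, φ_1 = x, φ_2 = x^2.
G =
  [2, 0, 2/3]
  [0, 2/3, 0]
  [2/3, 0, 2/5],
b = (-98/15, -2/15, -86/35).
Solving gives a_0 = -96/35, a_1 = -1/5, a_2 = -11/7, so
  g(x) = -11*x^2/7 - x/5 - 96/35.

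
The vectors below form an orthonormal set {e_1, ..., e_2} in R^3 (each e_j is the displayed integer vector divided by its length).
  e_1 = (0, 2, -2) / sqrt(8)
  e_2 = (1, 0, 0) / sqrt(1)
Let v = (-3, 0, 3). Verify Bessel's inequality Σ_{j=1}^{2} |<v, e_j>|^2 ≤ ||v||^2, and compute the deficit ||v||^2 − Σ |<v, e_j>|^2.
Σ |<v, e_j>|^2 = 27/2; ||v||^2 = 18; deficit = 9/2

Write each e_j = u_j / sqrt(<u_j, u_j>) where u_j is the displayed integer vector. Then <v, e_j> = <v, u_j> / sqrt(<u_j, u_j>), so |<v, e_j>|^2 = <v, u_j>^2 / <u_j, u_j>.
Coefficients: <v, e_1> = -6/sqrt(8), <v, e_2> = -3/sqrt(1).
Square and sum: Σ |<v, e_j>|^2 = 27/2.
Compute ||v||^2 = v·v = 18.
Deficit = 18 − 27/2 = 9/2 ≥ 0, confirming Bessel's inequality. (The deficit equals ||v − Σ <v,e_j> e_j||^2, the squared distance from v to span{e_j}.)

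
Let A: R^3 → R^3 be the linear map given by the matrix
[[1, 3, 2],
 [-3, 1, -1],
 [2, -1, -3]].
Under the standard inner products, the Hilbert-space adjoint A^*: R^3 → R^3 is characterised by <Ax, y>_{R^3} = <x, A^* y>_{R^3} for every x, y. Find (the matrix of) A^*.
A^* = A^T =
[[1, -3, 2],
 [3, 1, -1],
 [2, -1, -3]]

For real matrices with standard dot products, the defining identity <Ax, y> = <x, A^* y> gives (Ax)^T y = x^T (A^*) y, i.e. x^T A^T y = x^T (A^*) y. Since this holds for all x, y, we must have A^* = A^T. Therefore
A^* =
[[1, -3, 2],
 [3, 1, -1],
 [2, -1, -3]].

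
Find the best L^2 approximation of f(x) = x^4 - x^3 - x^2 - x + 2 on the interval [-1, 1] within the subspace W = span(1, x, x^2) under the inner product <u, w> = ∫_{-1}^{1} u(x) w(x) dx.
g(x) = -x^2/7 - 8*x/5 + 67/35

The best approximation g ∈ W is the orthogonal projection of f onto W. Writing g = a_0 + a_1 x + a_2 x^2, the coefficients solve the normal equations G · a = b where
  G_{ij} = <φ_i, φ_j> and b_i = <f, φ_i>, with φ_0 = 1, φ_1 = x, φ_2 = x^2.
G =
  [2, 0, 2/3]
  [0, 2/3, 0]
  [2/3, 0, 2/5],
b = (56/15, -16/15, 128/105).
Solving gives a_0 = 67/35, a_1 = -8/5, a_2 = -1/7, so
  g(x) = -x^2/7 - 8*x/5 + 67/35.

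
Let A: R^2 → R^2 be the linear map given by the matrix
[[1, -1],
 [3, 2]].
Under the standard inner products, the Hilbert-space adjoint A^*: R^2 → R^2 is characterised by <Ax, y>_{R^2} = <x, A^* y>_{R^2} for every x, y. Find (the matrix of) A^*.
A^* = A^T =
[[1, 3],
 [-1, 2]]

For real matrices with standard dot products, the defining identity <Ax, y> = <x, A^* y> gives (Ax)^T y = x^T (A^*) y, i.e. x^T A^T y = x^T (A^*) y. Since this holds for all x, y, we must have A^* = A^T. Therefore
A^* =
[[1, 3],
 [-1, 2]].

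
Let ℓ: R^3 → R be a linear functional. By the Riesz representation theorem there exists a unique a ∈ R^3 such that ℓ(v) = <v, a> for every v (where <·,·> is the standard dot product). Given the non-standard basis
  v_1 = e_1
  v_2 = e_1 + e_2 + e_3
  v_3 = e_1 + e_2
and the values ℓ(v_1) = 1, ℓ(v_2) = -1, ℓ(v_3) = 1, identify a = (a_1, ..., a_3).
a = (1, 0, -2)

Write a = (a_1, ..., a_3) in the standard basis. For each basis vector v_i, ℓ(v_i) = <v_i, a> is a linear equation in the a_j's. Collect the n equations into a matrix system V a = ℓ, where row i of V is v_i (expressed in the standard basis). Since V is invertible (lower-triangular with 1s on the diagonal, up to permutation), solve by back-substitution:
  V =
[[1, 0, 0],
 [1, 1, 1],
 [1, 1, 0]]
  V a = (1, -1, 1)
Solving gives a = (1, 0, -2).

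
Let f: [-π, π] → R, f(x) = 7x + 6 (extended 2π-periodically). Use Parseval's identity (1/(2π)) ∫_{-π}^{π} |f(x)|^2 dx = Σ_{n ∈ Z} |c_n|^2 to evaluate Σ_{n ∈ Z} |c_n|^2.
Σ |c_n|^2 = 49π^2/3 + 36

Expand and integrate term by term over [-π, π]:
  ∫ (7x)^2 dx = 49·(2π^3/3); ∫ 2·7·(6)·x dx = 0 (odd integrand); ∫ 6^2 dx = 36·2π.
So (1/(2π)) ∫_{-π}^{π} (7x + 6)^2 dx = 49π^2/3 + 36 = 49π^2/3 + 36.
Parseval ⇒ Σ |c_n|^2 = 49π^2/3 + 36.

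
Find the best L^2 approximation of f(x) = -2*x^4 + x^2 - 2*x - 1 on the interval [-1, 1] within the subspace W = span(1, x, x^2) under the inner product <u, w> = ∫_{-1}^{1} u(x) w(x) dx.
g(x) = -5*x^2/7 - 2*x - 29/35

The best approximation g ∈ W is the orthogonal projection of f onto W. Writing g = a_0 + a_1 x + a_2 x^2, the coefficients solve the normal equations G · a = b where
  G_{ij} = <φ_i, φ_j> and b_i = <f, φ_i>, with φ_0 = 1, φ_1 = x, φ_2 = x^2.
G =
  [2, 0, 2/3]
  [0, 2/3, 0]
  [2/3, 0, 2/5],
b = (-32/15, -4/3, -88/105).
Solving gives a_0 = -29/35, a_1 = -2, a_2 = -5/7, so
  g(x) = -5*x^2/7 - 2*x - 29/35.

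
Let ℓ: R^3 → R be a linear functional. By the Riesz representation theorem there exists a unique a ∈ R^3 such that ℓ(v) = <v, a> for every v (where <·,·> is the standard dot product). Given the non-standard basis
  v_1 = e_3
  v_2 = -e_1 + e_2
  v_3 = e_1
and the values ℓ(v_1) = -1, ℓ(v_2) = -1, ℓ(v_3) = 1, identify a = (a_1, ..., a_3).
a = (1, 0, -1)

Write a = (a_1, ..., a_3) in the standard basis. For each basis vector v_i, ℓ(v_i) = <v_i, a> is a linear equation in the a_j's. Collect the n equations into a matrix system V a = ℓ, where row i of V is v_i (expressed in the standard basis). Since V is invertible (lower-triangular with 1s on the diagonal, up to permutation), solve by back-substitution:
  V =
[[0, 0, 1],
 [-1, 1, 0],
 [1, 0, 0]]
  V a = (-1, -1, 1)
Solving gives a = (1, 0, -1).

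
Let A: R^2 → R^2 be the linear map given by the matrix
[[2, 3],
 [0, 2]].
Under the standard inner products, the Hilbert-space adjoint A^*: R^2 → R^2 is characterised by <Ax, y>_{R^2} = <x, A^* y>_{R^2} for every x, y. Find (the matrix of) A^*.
A^* = A^T =
[[2, 0],
 [3, 2]]

For real matrices with standard dot products, the defining identity <Ax, y> = <x, A^* y> gives (Ax)^T y = x^T (A^*) y, i.e. x^T A^T y = x^T (A^*) y. Since this holds for all x, y, we must have A^* = A^T. Therefore
A^* =
[[2, 0],
 [3, 2]].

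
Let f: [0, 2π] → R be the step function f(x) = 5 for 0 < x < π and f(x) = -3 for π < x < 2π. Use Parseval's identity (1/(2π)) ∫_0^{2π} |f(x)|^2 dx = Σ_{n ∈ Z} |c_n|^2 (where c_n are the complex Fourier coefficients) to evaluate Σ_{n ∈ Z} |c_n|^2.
Σ |c_n|^2 = 17

Parseval equates the L^2 energy of f (normalised by 1/(2π)) with the ℓ^2 sum of its Fourier coefficients: (1/(2π)) ∫_0^{2π} |f|^2 = Σ |c_n|^2.
Compute the left side: (1/(2π)) [∫_0^π 5^2 dx + ∫_π^{2π} (-3)^2 dx] = (1/(2π)) · (25π + 9π) = (25 + 9)/2 = 17.
So Σ_{n ∈ Z} |c_n|^2 = 17.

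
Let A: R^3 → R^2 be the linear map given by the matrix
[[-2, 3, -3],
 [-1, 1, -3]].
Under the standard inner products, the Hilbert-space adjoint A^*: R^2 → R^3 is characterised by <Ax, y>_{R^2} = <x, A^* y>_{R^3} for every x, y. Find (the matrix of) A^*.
A^* = A^T =
[[-2, -1],
 [3, 1],
 [-3, -3]]

For real matrices with standard dot products, the defining identity <Ax, y> = <x, A^* y> gives (Ax)^T y = x^T (A^*) y, i.e. x^T A^T y = x^T (A^*) y. Since this holds for all x, y, we must have A^* = A^T. Therefore
A^* =
[[-2, -1],
 [3, 1],
 [-3, -3]].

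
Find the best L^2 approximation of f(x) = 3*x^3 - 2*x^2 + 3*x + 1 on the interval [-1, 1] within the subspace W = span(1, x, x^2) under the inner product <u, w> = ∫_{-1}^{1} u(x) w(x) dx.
g(x) = -2*x^2 + 24*x/5 + 1

The best approximation g ∈ W is the orthogonal projection of f onto W. Writing g = a_0 + a_1 x + a_2 x^2, the coefficients solve the normal equations G · a = b where
  G_{ij} = <φ_i, φ_j> and b_i = <f, φ_i>, with φ_0 = 1, φ_1 = x, φ_2 = x^2.
G =
  [2, 0, 2/3]
  [0, 2/3, 0]
  [2/3, 0, 2/5],
b = (2/3, 16/5, -2/15).
Solving gives a_0 = 1, a_1 = 24/5, a_2 = -2, so
  g(x) = -2*x^2 + 24*x/5 + 1.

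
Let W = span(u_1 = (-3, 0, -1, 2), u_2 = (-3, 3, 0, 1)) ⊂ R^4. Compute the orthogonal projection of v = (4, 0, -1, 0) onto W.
proj_W(v) = (372/145, -141/145, 77/145, -201/145)

Set up U = [u_1 | ... | u_2] ∈ R^(4×2). The projector onto W = col(U) is P = U (U^T U)^(-1) U^T.
Compute U^T U =
  [14, 11]
  [11, 19],
and U^T v = (-11, -12).
Solve U^T U · c = U^T v for the coefficients: c = (-77/145, -47/145). The projection is proj_W(v) = U c.
Check: (v - proj_W(v)) · u_1 = 0  (should be 0).
Check: (v - proj_W(v)) · u_2 = 0  (should be 0).
Result: proj_W(v) = (372/145, -141/145, 77/145, -201/145).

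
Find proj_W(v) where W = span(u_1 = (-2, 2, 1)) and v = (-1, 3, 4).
proj_W(v) = (-8/3, 8/3, 4/3)

Set up U = [u_1 | ... | u_1] ∈ R^(3×1). The projector onto W = col(U) is P = U (U^T U)^(-1) U^T.
Compute U^T U =
  [9],
and U^T v = (12).
Solve U^T U · c = U^T v for the coefficients: c = (4/3). The projection is proj_W(v) = U c.
Check: (v - proj_W(v)) · u_1 = 0  (should be 0).
Result: proj_W(v) = (-8/3, 8/3, 4/3).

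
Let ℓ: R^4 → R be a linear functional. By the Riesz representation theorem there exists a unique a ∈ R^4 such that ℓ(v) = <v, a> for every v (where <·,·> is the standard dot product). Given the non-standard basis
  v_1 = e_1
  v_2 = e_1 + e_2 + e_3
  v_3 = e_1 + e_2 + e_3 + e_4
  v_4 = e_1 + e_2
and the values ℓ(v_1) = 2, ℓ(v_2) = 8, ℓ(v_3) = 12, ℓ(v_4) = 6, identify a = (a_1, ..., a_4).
a = (2, 4, 2, 4)

Write a = (a_1, ..., a_4) in the standard basis. For each basis vector v_i, ℓ(v_i) = <v_i, a> is a linear equation in the a_j's. Collect the n equations into a matrix system V a = ℓ, where row i of V is v_i (expressed in the standard basis). Since V is invertible (lower-triangular with 1s on the diagonal, up to permutation), solve by back-substitution:
  V =
[[1, 0, 0, 0],
 [1, 1, 1, 0],
 [1, 1, 1, 1],
 [1, 1, 0, 0]]
  V a = (2, 8, 12, 6)
Solving gives a = (2, 4, 2, 4).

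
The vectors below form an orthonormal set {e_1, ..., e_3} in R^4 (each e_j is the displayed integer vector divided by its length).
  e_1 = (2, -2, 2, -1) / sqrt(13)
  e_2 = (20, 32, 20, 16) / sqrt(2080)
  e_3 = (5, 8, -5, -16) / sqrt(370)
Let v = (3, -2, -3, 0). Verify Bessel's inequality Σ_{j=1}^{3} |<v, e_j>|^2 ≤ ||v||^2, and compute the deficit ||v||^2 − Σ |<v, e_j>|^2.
Σ |<v, e_j>|^2 = 138/37; ||v||^2 = 22; deficit = 676/37

Write each e_j = u_j / sqrt(<u_j, u_j>) where u_j is the displayed integer vector. Then <v, e_j> = <v, u_j> / sqrt(<u_j, u_j>), so |<v, e_j>|^2 = <v, u_j>^2 / <u_j, u_j>.
Coefficients: <v, e_1> = 4/sqrt(13), <v, e_2> = -64/sqrt(2080), <v, e_3> = 14/sqrt(370).
Square and sum: Σ |<v, e_j>|^2 = 138/37.
Compute ||v||^2 = v·v = 22.
Deficit = 22 − 138/37 = 676/37 ≥ 0, confirming Bessel's inequality. (The deficit equals ||v − Σ <v,e_j> e_j||^2, the squared distance from v to span{e_j}.)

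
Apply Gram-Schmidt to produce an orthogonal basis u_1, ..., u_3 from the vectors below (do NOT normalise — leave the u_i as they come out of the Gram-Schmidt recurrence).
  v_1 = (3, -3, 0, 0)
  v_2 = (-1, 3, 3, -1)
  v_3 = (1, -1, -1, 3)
Orthogonal basis:
  u_1 = (3, -3, 0, 0)
  u_2 = (1, 1, 3, -1)
  u_3 = (1/2, 1/2, 1/2, 5/2)

Apply the Gram-Schmidt recurrence
  u_1 = v_1
  u_i = v_i − Σ_{j<i} ((v_i · u_j) / (u_j · u_j)) · u_j.

Step by step this gives:
  u_1 = (3, -3, 0, 0)
  u_2 = (1, 1, 3, -1)
  u_3 = (1/2, 1/2, 1/2, 5/2)

Orthogonality check:
  u_2 · u_1 = 0 (should be 0)
  u_3 · u_1 = 0 (should be 0)
  u_3 · u_2 = 0 (should be 0)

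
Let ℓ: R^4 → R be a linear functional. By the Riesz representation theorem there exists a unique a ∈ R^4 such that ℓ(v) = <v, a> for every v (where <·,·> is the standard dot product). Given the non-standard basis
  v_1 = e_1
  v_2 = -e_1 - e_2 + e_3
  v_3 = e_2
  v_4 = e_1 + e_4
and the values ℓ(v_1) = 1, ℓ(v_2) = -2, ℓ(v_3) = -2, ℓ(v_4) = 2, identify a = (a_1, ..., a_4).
a = (1, -2, -3, 1)

Write a = (a_1, ..., a_4) in the standard basis. For each basis vector v_i, ℓ(v_i) = <v_i, a> is a linear equation in the a_j's. Collect the n equations into a matrix system V a = ℓ, where row i of V is v_i (expressed in the standard basis). Since V is invertible (lower-triangular with 1s on the diagonal, up to permutation), solve by back-substitution:
  V =
[[1, 0, 0, 0],
 [-1, -1, 1, 0],
 [0, 1, 0, 0],
 [1, 0, 0, 1]]
  V a = (1, -2, -2, 2)
Solving gives a = (1, -2, -3, 1).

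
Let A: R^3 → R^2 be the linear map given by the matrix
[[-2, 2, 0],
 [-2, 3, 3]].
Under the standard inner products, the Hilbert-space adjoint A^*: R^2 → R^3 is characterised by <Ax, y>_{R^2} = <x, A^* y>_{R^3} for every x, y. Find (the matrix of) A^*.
A^* = A^T =
[[-2, -2],
 [2, 3],
 [0, 3]]

For real matrices with standard dot products, the defining identity <Ax, y> = <x, A^* y> gives (Ax)^T y = x^T (A^*) y, i.e. x^T A^T y = x^T (A^*) y. Since this holds for all x, y, we must have A^* = A^T. Therefore
A^* =
[[-2, -2],
 [2, 3],
 [0, 3]].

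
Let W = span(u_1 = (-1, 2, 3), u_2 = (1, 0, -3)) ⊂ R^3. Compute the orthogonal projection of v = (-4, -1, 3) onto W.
proj_W(v) = (-13/10, -1, 39/10)

Set up U = [u_1 | ... | u_2] ∈ R^(3×2). The projector onto W = col(U) is P = U (U^T U)^(-1) U^T.
Compute U^T U =
  [14, -10]
  [-10, 10],
and U^T v = (11, -13).
Solve U^T U · c = U^T v for the coefficients: c = (-1/2, -9/5). The projection is proj_W(v) = U c.
Check: (v - proj_W(v)) · u_1 = 0  (should be 0).
Check: (v - proj_W(v)) · u_2 = 0  (should be 0).
Result: proj_W(v) = (-13/10, -1, 39/10).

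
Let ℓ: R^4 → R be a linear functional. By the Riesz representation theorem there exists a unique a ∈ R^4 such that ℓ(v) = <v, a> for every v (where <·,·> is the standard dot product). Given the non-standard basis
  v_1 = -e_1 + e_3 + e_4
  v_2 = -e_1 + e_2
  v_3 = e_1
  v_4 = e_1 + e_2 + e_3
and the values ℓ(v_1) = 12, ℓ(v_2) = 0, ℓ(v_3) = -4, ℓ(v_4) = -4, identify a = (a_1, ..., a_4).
a = (-4, -4, 4, 4)

Write a = (a_1, ..., a_4) in the standard basis. For each basis vector v_i, ℓ(v_i) = <v_i, a> is a linear equation in the a_j's. Collect the n equations into a matrix system V a = ℓ, where row i of V is v_i (expressed in the standard basis). Since V is invertible (lower-triangular with 1s on the diagonal, up to permutation), solve by back-substitution:
  V =
[[-1, 0, 1, 1],
 [-1, 1, 0, 0],
 [1, 0, 0, 0],
 [1, 1, 1, 0]]
  V a = (12, 0, -4, -4)
Solving gives a = (-4, -4, 4, 4).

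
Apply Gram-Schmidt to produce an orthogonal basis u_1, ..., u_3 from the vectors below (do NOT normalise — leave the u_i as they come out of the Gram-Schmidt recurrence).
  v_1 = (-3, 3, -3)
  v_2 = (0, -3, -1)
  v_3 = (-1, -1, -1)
Orthogonal basis:
  u_1 = (-3, 3, -3)
  u_2 = (-2/3, -7/3, -5/3)
  u_3 = (-4/13, -1/13, 3/13)

Apply the Gram-Schmidt recurrence
  u_1 = v_1
  u_i = v_i − Σ_{j<i} ((v_i · u_j) / (u_j · u_j)) · u_j.

Step by step this gives:
  u_1 = (-3, 3, -3)
  u_2 = (-2/3, -7/3, -5/3)
  u_3 = (-4/13, -1/13, 3/13)

Orthogonality check:
  u_2 · u_1 = 0 (should be 0)
  u_3 · u_1 = 0 (should be 0)
  u_3 · u_2 = 0 (should be 0)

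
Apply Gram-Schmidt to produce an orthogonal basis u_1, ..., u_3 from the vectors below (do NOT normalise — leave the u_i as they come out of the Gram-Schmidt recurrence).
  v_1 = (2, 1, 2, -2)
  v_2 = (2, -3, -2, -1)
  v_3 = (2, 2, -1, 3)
Orthogonal basis:
  u_1 = (2, 1, 2, -2)
  u_2 = (28/13, -38/13, -24/13, -15/13)
  u_3 = (626/233, 382/233, -237/233, 580/233)

Apply the Gram-Schmidt recurrence
  u_1 = v_1
  u_i = v_i − Σ_{j<i} ((v_i · u_j) / (u_j · u_j)) · u_j.

Step by step this gives:
  u_1 = (2, 1, 2, -2)
  u_2 = (28/13, -38/13, -24/13, -15/13)
  u_3 = (626/233, 382/233, -237/233, 580/233)

Orthogonality check:
  u_2 · u_1 = 0 (should be 0)
  u_3 · u_1 = 0 (should be 0)
  u_3 · u_2 = 0 (should be 0)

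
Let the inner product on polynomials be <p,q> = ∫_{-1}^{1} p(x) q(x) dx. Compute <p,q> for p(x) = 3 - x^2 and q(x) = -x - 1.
<p,q> = -16/3

Expand the product: p(x)·q(x) = x^3 + x^2 - 3*x - 3.
∫_{-1}^{1} of each monomial x^k gives [2/(k+1) if k even, 0 if k odd]. Integrating term-by-term (or equivalently evaluating the antiderivative F(x) = x^4/4 + x^3/3 - 3*x^2/2 - 3*x at the endpoints):
  F(1) − F(−1) = -47/12 − (17/12) = -16/3.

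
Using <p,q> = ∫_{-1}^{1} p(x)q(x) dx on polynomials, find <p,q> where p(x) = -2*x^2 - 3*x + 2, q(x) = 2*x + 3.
<p,q> = 4

Expand the product: p(x)·q(x) = -4*x^3 - 12*x^2 - 5*x + 6.
∫_{-1}^{1} of each monomial x^k gives [2/(k+1) if k even, 0 if k odd]. Integrating term-by-term (or equivalently evaluating the antiderivative F(x) = -x^4 - 4*x^3 - 5*x^2/2 + 6*x at the endpoints):
  F(1) − F(−1) = -3/2 − (-11/2) = 4.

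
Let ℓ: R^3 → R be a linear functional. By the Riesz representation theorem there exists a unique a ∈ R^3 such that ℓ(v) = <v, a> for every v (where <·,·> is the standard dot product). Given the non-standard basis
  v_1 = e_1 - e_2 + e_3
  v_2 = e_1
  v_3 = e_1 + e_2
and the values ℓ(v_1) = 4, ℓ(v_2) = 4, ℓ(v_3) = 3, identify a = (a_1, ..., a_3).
a = (4, -1, -1)

Write a = (a_1, ..., a_3) in the standard basis. For each basis vector v_i, ℓ(v_i) = <v_i, a> is a linear equation in the a_j's. Collect the n equations into a matrix system V a = ℓ, where row i of V is v_i (expressed in the standard basis). Since V is invertible (lower-triangular with 1s on the diagonal, up to permutation), solve by back-substitution:
  V =
[[1, -1, 1],
 [1, 0, 0],
 [1, 1, 0]]
  V a = (4, 4, 3)
Solving gives a = (4, -1, -1).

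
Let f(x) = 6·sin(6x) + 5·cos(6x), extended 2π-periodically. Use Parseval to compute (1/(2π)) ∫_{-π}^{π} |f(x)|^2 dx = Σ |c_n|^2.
Σ |c_n|^2 = 61/2

Expand |f|^2 and use orthogonality of {sin(nx), cos(mx)} on [-π, π]:
  ∫_{-π}^{π} sin(nx)^2 dx = π, ∫ cos(mx)^2 dx = π, and cross terms integrate to 0.
So ∫_{-π}^{π} f(x)^2 dx = 6^2 · π + 5^2 · π = (36 + 25)π.
Divide by 2π: (36 + 25)/2 = 61/2.
By Parseval, this equals Σ |c_n|^2.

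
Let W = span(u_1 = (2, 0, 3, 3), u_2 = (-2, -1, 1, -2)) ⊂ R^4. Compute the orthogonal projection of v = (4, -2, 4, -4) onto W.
proj_W(v) = (-44/57, -188/171, 554/171, -10/171)

Set up U = [u_1 | ... | u_2] ∈ R^(4×2). The projector onto W = col(U) is P = U (U^T U)^(-1) U^T.
Compute U^T U =
  [22, -7]
  [-7, 10],
and U^T v = (8, 6).
Solve U^T U · c = U^T v for the coefficients: c = (122/171, 188/171). The projection is proj_W(v) = U c.
Check: (v - proj_W(v)) · u_1 = 0  (should be 0).
Check: (v - proj_W(v)) · u_2 = 0  (should be 0).
Result: proj_W(v) = (-44/57, -188/171, 554/171, -10/171).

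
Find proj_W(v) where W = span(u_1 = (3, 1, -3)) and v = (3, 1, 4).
proj_W(v) = (-6/19, -2/19, 6/19)

Set up U = [u_1 | ... | u_1] ∈ R^(3×1). The projector onto W = col(U) is P = U (U^T U)^(-1) U^T.
Compute U^T U =
  [19],
and U^T v = (-2).
Solve U^T U · c = U^T v for the coefficients: c = (-2/19). The projection is proj_W(v) = U c.
Check: (v - proj_W(v)) · u_1 = 0  (should be 0).
Result: proj_W(v) = (-6/19, -2/19, 6/19).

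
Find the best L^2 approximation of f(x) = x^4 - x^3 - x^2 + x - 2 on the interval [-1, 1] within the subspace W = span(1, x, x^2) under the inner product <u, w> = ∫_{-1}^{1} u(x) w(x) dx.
g(x) = -x^2/7 + 2*x/5 - 73/35

The best approximation g ∈ W is the orthogonal projection of f onto W. Writing g = a_0 + a_1 x + a_2 x^2, the coefficients solve the normal equations G · a = b where
  G_{ij} = <φ_i, φ_j> and b_i = <f, φ_i>, with φ_0 = 1, φ_1 = x, φ_2 = x^2.
G =
  [2, 0, 2/3]
  [0, 2/3, 0]
  [2/3, 0, 2/5],
b = (-64/15, 4/15, -152/105).
Solving gives a_0 = -73/35, a_1 = 2/5, a_2 = -1/7, so
  g(x) = -x^2/7 + 2*x/5 - 73/35.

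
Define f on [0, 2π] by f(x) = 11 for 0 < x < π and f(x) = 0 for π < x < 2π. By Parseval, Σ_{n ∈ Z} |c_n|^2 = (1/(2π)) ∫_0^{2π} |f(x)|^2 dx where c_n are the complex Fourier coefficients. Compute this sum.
Σ |c_n|^2 = 121/2

Parseval equates the L^2 energy of f (normalised by 1/(2π)) with the ℓ^2 sum of its Fourier coefficients: (1/(2π)) ∫_0^{2π} |f|^2 = Σ |c_n|^2.
Compute the left side: (1/(2π)) [∫_0^π 11^2 dx + ∫_π^{2π} 0^2 dx] = (1/(2π)) · (121π + 0π) = (121 + 0)/2 = 121/2.
So Σ_{n ∈ Z} |c_n|^2 = 121/2.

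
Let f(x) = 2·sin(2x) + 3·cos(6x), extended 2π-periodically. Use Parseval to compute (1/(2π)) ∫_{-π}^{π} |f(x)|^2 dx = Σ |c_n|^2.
Σ |c_n|^2 = 13/2

Expand |f|^2 and use orthogonality of {sin(nx), cos(mx)} on [-π, π]:
  ∫_{-π}^{π} sin(nx)^2 dx = π, ∫ cos(mx)^2 dx = π, and cross terms integrate to 0.
So ∫_{-π}^{π} f(x)^2 dx = 2^2 · π + 3^2 · π = (4 + 9)π.
Divide by 2π: (4 + 9)/2 = 13/2.
By Parseval, this equals Σ |c_n|^2.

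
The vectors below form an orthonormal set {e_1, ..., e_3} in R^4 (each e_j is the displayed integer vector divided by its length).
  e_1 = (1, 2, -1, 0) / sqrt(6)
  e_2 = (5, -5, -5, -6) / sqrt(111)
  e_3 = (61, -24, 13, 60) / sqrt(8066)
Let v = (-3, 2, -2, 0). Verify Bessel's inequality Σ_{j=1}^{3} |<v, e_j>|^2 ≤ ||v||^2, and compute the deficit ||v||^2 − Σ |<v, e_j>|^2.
Σ |<v, e_j>|^2 = 1277/109; ||v||^2 = 17; deficit = 576/109

Write each e_j = u_j / sqrt(<u_j, u_j>) where u_j is the displayed integer vector. Then <v, e_j> = <v, u_j> / sqrt(<u_j, u_j>), so |<v, e_j>|^2 = <v, u_j>^2 / <u_j, u_j>.
Coefficients: <v, e_1> = 3/sqrt(6), <v, e_2> = -15/sqrt(111), <v, e_3> = -257/sqrt(8066).
Square and sum: Σ |<v, e_j>|^2 = 1277/109.
Compute ||v||^2 = v·v = 17.
Deficit = 17 − 1277/109 = 576/109 ≥ 0, confirming Bessel's inequality. (The deficit equals ||v − Σ <v,e_j> e_j||^2, the squared distance from v to span{e_j}.)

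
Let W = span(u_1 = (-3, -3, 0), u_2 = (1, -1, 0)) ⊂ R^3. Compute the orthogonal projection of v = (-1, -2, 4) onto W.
proj_W(v) = (-1, -2, 0)

Set up U = [u_1 | ... | u_2] ∈ R^(3×2). The projector onto W = col(U) is P = U (U^T U)^(-1) U^T.
Compute U^T U =
  [18, 0]
  [0, 2],
and U^T v = (9, 1).
Solve U^T U · c = U^T v for the coefficients: c = (1/2, 1/2). The projection is proj_W(v) = U c.
Check: (v - proj_W(v)) · u_1 = 0  (should be 0).
Check: (v - proj_W(v)) · u_2 = 0  (should be 0).
Result: proj_W(v) = (-1, -2, 0).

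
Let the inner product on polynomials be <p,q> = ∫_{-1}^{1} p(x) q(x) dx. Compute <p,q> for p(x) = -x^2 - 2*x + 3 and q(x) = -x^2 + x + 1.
<p,q> = 12/5

Expand the product: p(x)·q(x) = x^4 + x^3 - 6*x^2 + x + 3.
∫_{-1}^{1} of each monomial x^k gives [2/(k+1) if k even, 0 if k odd]. Integrating term-by-term (or equivalently evaluating the antiderivative F(x) = x^5/5 + x^4/4 - 2*x^3 + x^2/2 + 3*x at the endpoints):
  F(1) − F(−1) = 39/20 − (-9/20) = 12/5.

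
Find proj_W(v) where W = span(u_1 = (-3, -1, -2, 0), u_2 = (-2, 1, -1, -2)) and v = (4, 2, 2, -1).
proj_W(v) = (330/91, 180/91, 18/7, -12/13)

Set up U = [u_1 | ... | u_2] ∈ R^(4×2). The projector onto W = col(U) is P = U (U^T U)^(-1) U^T.
Compute U^T U =
  [14, 7]
  [7, 10],
and U^T v = (-18, -6).
Solve U^T U · c = U^T v for the coefficients: c = (-138/91, 6/13). The projection is proj_W(v) = U c.
Check: (v - proj_W(v)) · u_1 = 0  (should be 0).
Check: (v - proj_W(v)) · u_2 = 0  (should be 0).
Result: proj_W(v) = (330/91, 180/91, 18/7, -12/13).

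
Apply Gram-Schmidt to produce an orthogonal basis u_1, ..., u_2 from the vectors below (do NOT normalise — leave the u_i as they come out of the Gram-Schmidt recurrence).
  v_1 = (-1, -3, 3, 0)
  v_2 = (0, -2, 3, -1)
Orthogonal basis:
  u_1 = (-1, -3, 3, 0)
  u_2 = (15/19, 7/19, 12/19, -1)

Apply the Gram-Schmidt recurrence
  u_1 = v_1
  u_i = v_i − Σ_{j<i} ((v_i · u_j) / (u_j · u_j)) · u_j.

Step by step this gives:
  u_1 = (-1, -3, 3, 0)
  u_2 = (15/19, 7/19, 12/19, -1)

Orthogonality check:
  u_2 · u_1 = 0 (should be 0)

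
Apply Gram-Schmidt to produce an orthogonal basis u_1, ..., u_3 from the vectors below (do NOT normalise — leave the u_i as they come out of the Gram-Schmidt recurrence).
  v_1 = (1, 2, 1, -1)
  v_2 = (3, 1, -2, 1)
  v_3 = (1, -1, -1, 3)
Orthogonal basis:
  u_1 = (1, 2, 1, -1)
  u_2 = (19/7, 3/7, -16/7, 9/7)
  u_3 = (13/101, 18/101, 106/101, 155/101)

Apply the Gram-Schmidt recurrence
  u_1 = v_1
  u_i = v_i − Σ_{j<i} ((v_i · u_j) / (u_j · u_j)) · u_j.

Step by step this gives:
  u_1 = (1, 2, 1, -1)
  u_2 = (19/7, 3/7, -16/7, 9/7)
  u_3 = (13/101, 18/101, 106/101, 155/101)

Orthogonality check:
  u_2 · u_1 = 0 (should be 0)
  u_3 · u_1 = 0 (should be 0)
  u_3 · u_2 = 0 (should be 0)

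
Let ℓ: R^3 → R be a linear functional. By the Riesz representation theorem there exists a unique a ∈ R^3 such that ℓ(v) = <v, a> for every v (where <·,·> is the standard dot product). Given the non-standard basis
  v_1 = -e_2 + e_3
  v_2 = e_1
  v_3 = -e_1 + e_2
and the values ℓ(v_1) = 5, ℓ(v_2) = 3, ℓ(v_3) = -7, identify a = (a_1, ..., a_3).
a = (3, -4, 1)

Write a = (a_1, ..., a_3) in the standard basis. For each basis vector v_i, ℓ(v_i) = <v_i, a> is a linear equation in the a_j's. Collect the n equations into a matrix system V a = ℓ, where row i of V is v_i (expressed in the standard basis). Since V is invertible (lower-triangular with 1s on the diagonal, up to permutation), solve by back-substitution:
  V =
[[0, -1, 1],
 [1, 0, 0],
 [-1, 1, 0]]
  V a = (5, 3, -7)
Solving gives a = (3, -4, 1).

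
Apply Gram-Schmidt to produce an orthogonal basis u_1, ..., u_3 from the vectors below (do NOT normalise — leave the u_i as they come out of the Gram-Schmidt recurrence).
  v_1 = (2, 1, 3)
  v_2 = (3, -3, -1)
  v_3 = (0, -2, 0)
Orthogonal basis:
  u_1 = (2, 1, 3)
  u_2 = (3, -3, -1)
  u_3 = (-88/133, -121/133, 99/133)

Apply the Gram-Schmidt recurrence
  u_1 = v_1
  u_i = v_i − Σ_{j<i} ((v_i · u_j) / (u_j · u_j)) · u_j.

Step by step this gives:
  u_1 = (2, 1, 3)
  u_2 = (3, -3, -1)
  u_3 = (-88/133, -121/133, 99/133)

Orthogonality check:
  u_2 · u_1 = 0 (should be 0)
  u_3 · u_1 = 0 (should be 0)
  u_3 · u_2 = 0 (should be 0)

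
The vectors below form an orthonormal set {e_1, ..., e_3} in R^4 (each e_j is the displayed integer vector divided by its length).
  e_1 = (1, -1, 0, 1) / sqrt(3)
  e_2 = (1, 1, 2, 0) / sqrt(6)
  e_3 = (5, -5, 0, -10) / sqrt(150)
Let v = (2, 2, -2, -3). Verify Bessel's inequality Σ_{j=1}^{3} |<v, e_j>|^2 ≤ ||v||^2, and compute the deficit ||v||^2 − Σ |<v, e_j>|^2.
Σ |<v, e_j>|^2 = 9; ||v||^2 = 21; deficit = 12

Write each e_j = u_j / sqrt(<u_j, u_j>) where u_j is the displayed integer vector. Then <v, e_j> = <v, u_j> / sqrt(<u_j, u_j>), so |<v, e_j>|^2 = <v, u_j>^2 / <u_j, u_j>.
Coefficients: <v, e_1> = -3/sqrt(3), <v, e_2> = 0/sqrt(6), <v, e_3> = 30/sqrt(150).
Square and sum: Σ |<v, e_j>|^2 = 9.
Compute ||v||^2 = v·v = 21.
Deficit = 21 − 9 = 12 ≥ 0, confirming Bessel's inequality. (The deficit equals ||v − Σ <v,e_j> e_j||^2, the squared distance from v to span{e_j}.)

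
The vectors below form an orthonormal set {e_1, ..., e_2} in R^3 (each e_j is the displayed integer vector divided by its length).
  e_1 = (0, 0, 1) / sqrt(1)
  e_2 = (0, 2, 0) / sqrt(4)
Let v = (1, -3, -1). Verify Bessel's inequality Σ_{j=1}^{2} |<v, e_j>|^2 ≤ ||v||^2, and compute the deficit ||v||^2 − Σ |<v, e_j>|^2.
Σ |<v, e_j>|^2 = 10; ||v||^2 = 11; deficit = 1

Write each e_j = u_j / sqrt(<u_j, u_j>) where u_j is the displayed integer vector. Then <v, e_j> = <v, u_j> / sqrt(<u_j, u_j>), so |<v, e_j>|^2 = <v, u_j>^2 / <u_j, u_j>.
Coefficients: <v, e_1> = -1/sqrt(1), <v, e_2> = -6/sqrt(4).
Square and sum: Σ |<v, e_j>|^2 = 10.
Compute ||v||^2 = v·v = 11.
Deficit = 11 − 10 = 1 ≥ 0, confirming Bessel's inequality. (The deficit equals ||v − Σ <v,e_j> e_j||^2, the squared distance from v to span{e_j}.)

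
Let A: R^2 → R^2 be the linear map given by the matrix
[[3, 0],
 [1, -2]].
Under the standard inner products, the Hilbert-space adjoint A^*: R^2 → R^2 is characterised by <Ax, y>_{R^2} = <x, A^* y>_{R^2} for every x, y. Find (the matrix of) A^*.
A^* = A^T =
[[3, 1],
 [0, -2]]

For real matrices with standard dot products, the defining identity <Ax, y> = <x, A^* y> gives (Ax)^T y = x^T (A^*) y, i.e. x^T A^T y = x^T (A^*) y. Since this holds for all x, y, we must have A^* = A^T. Therefore
A^* =
[[3, 1],
 [0, -2]].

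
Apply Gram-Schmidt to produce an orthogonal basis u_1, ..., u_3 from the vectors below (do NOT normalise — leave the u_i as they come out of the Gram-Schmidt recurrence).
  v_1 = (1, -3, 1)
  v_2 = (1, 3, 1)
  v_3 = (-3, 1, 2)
Orthogonal basis:
  u_1 = (1, -3, 1)
  u_2 = (18/11, 12/11, 18/11)
  u_3 = (-5/2, 0, 5/2)

Apply the Gram-Schmidt recurrence
  u_1 = v_1
  u_i = v_i − Σ_{j<i} ((v_i · u_j) / (u_j · u_j)) · u_j.

Step by step this gives:
  u_1 = (1, -3, 1)
  u_2 = (18/11, 12/11, 18/11)
  u_3 = (-5/2, 0, 5/2)

Orthogonality check:
  u_2 · u_1 = 0 (should be 0)
  u_3 · u_1 = 0 (should be 0)
  u_3 · u_2 = 0 (should be 0)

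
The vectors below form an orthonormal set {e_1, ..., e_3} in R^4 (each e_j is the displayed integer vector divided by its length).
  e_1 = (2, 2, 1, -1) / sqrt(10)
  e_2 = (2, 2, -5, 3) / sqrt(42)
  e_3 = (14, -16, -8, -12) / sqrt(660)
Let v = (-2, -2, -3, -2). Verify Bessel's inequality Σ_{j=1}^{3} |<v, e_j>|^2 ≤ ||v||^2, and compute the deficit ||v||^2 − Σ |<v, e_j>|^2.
Σ |<v, e_j>|^2 = 941/77; ||v||^2 = 21; deficit = 676/77

Write each e_j = u_j / sqrt(<u_j, u_j>) where u_j is the displayed integer vector. Then <v, e_j> = <v, u_j> / sqrt(<u_j, u_j>), so |<v, e_j>|^2 = <v, u_j>^2 / <u_j, u_j>.
Coefficients: <v, e_1> = -9/sqrt(10), <v, e_2> = 1/sqrt(42), <v, e_3> = 52/sqrt(660).
Square and sum: Σ |<v, e_j>|^2 = 941/77.
Compute ||v||^2 = v·v = 21.
Deficit = 21 − 941/77 = 676/77 ≥ 0, confirming Bessel's inequality. (The deficit equals ||v − Σ <v,e_j> e_j||^2, the squared distance from v to span{e_j}.)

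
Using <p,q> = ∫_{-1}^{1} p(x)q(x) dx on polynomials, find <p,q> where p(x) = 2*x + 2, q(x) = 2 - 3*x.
<p,q> = 4

Expand the product: p(x)·q(x) = -6*x^2 - 2*x + 4.
∫_{-1}^{1} of each monomial x^k gives [2/(k+1) if k even, 0 if k odd]. Integrating term-by-term (or equivalently evaluating the antiderivative F(x) = -2*x^3 - x^2 + 4*x at the endpoints):
  F(1) − F(−1) = 1 − (-3) = 4.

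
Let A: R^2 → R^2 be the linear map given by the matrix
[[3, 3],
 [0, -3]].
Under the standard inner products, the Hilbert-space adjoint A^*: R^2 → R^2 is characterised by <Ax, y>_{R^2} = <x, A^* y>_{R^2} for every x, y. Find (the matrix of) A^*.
A^* = A^T =
[[3, 0],
 [3, -3]]

For real matrices with standard dot products, the defining identity <Ax, y> = <x, A^* y> gives (Ax)^T y = x^T (A^*) y, i.e. x^T A^T y = x^T (A^*) y. Since this holds for all x, y, we must have A^* = A^T. Therefore
A^* =
[[3, 0],
 [3, -3]].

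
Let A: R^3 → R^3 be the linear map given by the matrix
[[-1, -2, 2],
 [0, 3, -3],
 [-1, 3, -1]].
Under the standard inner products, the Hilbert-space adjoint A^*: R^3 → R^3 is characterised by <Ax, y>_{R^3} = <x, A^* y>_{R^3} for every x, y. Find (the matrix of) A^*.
A^* = A^T =
[[-1, 0, -1],
 [-2, 3, 3],
 [2, -3, -1]]

For real matrices with standard dot products, the defining identity <Ax, y> = <x, A^* y> gives (Ax)^T y = x^T (A^*) y, i.e. x^T A^T y = x^T (A^*) y. Since this holds for all x, y, we must have A^* = A^T. Therefore
A^* =
[[-1, 0, -1],
 [-2, 3, 3],
 [2, -3, -1]].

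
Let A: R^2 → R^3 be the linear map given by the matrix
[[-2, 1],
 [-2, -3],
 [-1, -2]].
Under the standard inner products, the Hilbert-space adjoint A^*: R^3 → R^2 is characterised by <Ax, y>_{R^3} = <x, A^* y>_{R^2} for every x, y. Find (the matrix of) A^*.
A^* = A^T =
[[-2, -2, -1],
 [1, -3, -2]]

For real matrices with standard dot products, the defining identity <Ax, y> = <x, A^* y> gives (Ax)^T y = x^T (A^*) y, i.e. x^T A^T y = x^T (A^*) y. Since this holds for all x, y, we must have A^* = A^T. Therefore
A^* =
[[-2, -2, -1],
 [1, -3, -2]].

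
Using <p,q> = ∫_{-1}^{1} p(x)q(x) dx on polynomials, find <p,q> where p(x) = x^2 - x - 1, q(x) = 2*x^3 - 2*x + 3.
<p,q> = -52/15

Expand the product: p(x)·q(x) = 2*x^5 - 2*x^4 - 4*x^3 + 5*x^2 - x - 3.
∫_{-1}^{1} of each monomial x^k gives [2/(k+1) if k even, 0 if k odd]. Integrating term-by-term (or equivalently evaluating the antiderivative F(x) = x^6/3 - 2*x^5/5 - x^4 + 5*x^3/3 - x^2/2 - 3*x at the endpoints):
  F(1) − F(−1) = -29/10 − (17/30) = -52/15.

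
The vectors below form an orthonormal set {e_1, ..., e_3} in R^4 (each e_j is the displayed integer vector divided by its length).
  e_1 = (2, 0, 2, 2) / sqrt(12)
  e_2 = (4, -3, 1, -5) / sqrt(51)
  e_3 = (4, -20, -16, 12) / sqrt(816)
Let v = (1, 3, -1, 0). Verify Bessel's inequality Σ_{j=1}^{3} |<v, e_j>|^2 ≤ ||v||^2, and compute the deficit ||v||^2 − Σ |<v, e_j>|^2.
Σ |<v, e_j>|^2 = 8/3; ||v||^2 = 11; deficit = 25/3

Write each e_j = u_j / sqrt(<u_j, u_j>) where u_j is the displayed integer vector. Then <v, e_j> = <v, u_j> / sqrt(<u_j, u_j>), so |<v, e_j>|^2 = <v, u_j>^2 / <u_j, u_j>.
Coefficients: <v, e_1> = 0/sqrt(12), <v, e_2> = -6/sqrt(51), <v, e_3> = -40/sqrt(816).
Square and sum: Σ |<v, e_j>|^2 = 8/3.
Compute ||v||^2 = v·v = 11.
Deficit = 11 − 8/3 = 25/3 ≥ 0, confirming Bessel's inequality. (The deficit equals ||v − Σ <v,e_j> e_j||^2, the squared distance from v to span{e_j}.)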